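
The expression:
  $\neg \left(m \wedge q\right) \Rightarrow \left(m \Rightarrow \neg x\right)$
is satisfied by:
  {q: True, m: False, x: False}
  {m: False, x: False, q: False}
  {x: True, q: True, m: False}
  {x: True, m: False, q: False}
  {q: True, m: True, x: False}
  {m: True, q: False, x: False}
  {x: True, m: True, q: True}


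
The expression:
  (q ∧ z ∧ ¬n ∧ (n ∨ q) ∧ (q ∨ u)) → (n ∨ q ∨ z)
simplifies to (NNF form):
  True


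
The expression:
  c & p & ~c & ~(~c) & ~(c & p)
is never true.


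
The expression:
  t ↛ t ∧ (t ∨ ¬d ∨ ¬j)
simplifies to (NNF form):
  False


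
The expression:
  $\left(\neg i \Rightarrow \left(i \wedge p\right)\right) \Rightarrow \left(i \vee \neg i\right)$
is always true.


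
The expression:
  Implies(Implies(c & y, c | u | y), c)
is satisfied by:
  {c: True}


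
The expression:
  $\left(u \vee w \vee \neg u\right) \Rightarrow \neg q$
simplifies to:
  $\neg q$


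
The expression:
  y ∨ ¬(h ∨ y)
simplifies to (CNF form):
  y ∨ ¬h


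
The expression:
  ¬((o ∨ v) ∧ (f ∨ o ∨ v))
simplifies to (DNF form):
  ¬o ∧ ¬v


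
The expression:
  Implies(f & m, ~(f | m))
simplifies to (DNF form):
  ~f | ~m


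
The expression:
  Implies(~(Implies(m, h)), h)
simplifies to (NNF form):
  h | ~m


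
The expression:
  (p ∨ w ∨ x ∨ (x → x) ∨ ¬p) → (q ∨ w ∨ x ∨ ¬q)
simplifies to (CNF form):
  True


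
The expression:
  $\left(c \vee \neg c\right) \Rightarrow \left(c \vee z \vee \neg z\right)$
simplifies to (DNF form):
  $\text{True}$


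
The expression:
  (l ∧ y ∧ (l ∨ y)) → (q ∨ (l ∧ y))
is always true.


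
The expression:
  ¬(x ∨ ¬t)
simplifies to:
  t ∧ ¬x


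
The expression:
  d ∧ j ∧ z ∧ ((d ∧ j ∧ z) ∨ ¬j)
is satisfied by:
  {z: True, j: True, d: True}


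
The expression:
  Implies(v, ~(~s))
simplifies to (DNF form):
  s | ~v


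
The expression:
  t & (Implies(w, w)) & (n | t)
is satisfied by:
  {t: True}


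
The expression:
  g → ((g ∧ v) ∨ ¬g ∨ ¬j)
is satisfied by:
  {v: True, g: False, j: False}
  {g: False, j: False, v: False}
  {j: True, v: True, g: False}
  {j: True, g: False, v: False}
  {v: True, g: True, j: False}
  {g: True, v: False, j: False}
  {j: True, g: True, v: True}


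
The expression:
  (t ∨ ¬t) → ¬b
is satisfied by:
  {b: False}


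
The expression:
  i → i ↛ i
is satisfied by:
  {i: False}


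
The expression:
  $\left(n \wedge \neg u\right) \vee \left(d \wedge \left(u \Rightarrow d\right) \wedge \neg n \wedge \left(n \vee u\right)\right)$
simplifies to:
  $\left(d \vee n\right) \wedge \left(n \vee u\right) \wedge \left(\neg n \vee \neg u\right)$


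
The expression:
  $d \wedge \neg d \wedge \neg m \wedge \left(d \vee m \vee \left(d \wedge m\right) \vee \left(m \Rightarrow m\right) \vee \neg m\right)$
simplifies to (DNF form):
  $\text{False}$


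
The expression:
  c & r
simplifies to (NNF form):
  c & r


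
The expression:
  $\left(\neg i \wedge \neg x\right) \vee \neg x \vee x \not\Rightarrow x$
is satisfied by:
  {x: False}


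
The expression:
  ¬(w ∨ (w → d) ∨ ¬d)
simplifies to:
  False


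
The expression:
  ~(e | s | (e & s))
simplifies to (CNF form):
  ~e & ~s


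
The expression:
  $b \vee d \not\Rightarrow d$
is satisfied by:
  {b: True}


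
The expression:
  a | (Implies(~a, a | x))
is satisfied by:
  {a: True, x: True}
  {a: True, x: False}
  {x: True, a: False}


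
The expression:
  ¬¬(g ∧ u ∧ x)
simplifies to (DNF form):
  g ∧ u ∧ x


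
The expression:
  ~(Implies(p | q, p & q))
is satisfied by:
  {q: True, p: False}
  {p: True, q: False}


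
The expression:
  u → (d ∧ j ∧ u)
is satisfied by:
  {j: True, d: True, u: False}
  {j: True, d: False, u: False}
  {d: True, j: False, u: False}
  {j: False, d: False, u: False}
  {u: True, j: True, d: True}


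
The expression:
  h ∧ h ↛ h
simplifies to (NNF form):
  False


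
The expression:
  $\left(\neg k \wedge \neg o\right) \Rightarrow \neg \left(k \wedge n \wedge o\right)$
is always true.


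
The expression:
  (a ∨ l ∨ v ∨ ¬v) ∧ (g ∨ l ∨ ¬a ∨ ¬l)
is always true.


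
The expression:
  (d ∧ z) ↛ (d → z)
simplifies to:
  False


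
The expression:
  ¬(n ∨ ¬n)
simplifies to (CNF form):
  False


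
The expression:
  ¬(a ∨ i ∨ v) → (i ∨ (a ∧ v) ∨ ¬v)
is always true.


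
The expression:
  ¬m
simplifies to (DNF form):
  ¬m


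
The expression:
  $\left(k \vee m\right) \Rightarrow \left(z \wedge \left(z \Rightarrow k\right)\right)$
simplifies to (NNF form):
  $\left(k \wedge z\right) \vee \left(\neg k \wedge \neg m\right)$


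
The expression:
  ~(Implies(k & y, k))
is never true.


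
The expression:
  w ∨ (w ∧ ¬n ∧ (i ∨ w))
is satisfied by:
  {w: True}


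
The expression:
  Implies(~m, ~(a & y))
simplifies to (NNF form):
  m | ~a | ~y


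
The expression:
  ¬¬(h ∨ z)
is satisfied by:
  {z: True, h: True}
  {z: True, h: False}
  {h: True, z: False}


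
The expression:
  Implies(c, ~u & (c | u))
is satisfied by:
  {u: False, c: False}
  {c: True, u: False}
  {u: True, c: False}


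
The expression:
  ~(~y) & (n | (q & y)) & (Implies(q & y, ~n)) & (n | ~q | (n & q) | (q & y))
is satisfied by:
  {n: True, y: True, q: False}
  {q: True, y: True, n: False}


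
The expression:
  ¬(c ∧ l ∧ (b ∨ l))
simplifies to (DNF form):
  ¬c ∨ ¬l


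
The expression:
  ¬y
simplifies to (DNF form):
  ¬y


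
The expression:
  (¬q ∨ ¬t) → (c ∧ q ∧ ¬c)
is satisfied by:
  {t: True, q: True}


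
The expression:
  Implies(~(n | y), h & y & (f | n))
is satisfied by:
  {n: True, y: True}
  {n: True, y: False}
  {y: True, n: False}


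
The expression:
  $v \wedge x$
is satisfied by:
  {x: True, v: True}


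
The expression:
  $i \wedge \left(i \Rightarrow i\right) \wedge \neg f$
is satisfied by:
  {i: True, f: False}


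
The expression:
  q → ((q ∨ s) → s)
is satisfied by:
  {s: True, q: False}
  {q: False, s: False}
  {q: True, s: True}


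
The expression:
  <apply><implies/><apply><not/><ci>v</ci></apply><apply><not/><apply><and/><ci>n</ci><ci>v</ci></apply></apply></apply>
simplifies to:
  <true/>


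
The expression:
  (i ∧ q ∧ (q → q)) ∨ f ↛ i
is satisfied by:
  {f: True, q: True, i: False}
  {f: True, q: False, i: False}
  {i: True, f: True, q: True}
  {i: True, q: True, f: False}


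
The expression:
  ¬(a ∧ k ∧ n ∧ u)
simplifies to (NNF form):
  ¬a ∨ ¬k ∨ ¬n ∨ ¬u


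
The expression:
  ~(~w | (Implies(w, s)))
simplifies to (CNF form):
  w & ~s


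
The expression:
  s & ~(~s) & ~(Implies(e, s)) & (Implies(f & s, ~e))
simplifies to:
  False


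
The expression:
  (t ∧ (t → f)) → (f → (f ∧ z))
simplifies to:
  z ∨ ¬f ∨ ¬t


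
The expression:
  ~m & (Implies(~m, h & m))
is never true.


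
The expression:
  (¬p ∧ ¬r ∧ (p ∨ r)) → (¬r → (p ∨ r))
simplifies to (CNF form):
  True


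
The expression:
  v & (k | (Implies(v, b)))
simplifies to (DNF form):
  (b & v) | (k & v)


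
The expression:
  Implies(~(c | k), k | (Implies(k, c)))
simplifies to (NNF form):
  True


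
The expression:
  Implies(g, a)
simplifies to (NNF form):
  a | ~g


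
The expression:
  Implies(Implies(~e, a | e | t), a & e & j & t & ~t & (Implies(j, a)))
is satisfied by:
  {e: False, t: False, a: False}


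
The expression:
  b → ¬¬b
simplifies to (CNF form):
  True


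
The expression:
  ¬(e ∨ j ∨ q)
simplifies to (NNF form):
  ¬e ∧ ¬j ∧ ¬q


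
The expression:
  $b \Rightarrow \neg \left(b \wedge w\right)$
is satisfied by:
  {w: False, b: False}
  {b: True, w: False}
  {w: True, b: False}


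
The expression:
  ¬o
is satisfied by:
  {o: False}


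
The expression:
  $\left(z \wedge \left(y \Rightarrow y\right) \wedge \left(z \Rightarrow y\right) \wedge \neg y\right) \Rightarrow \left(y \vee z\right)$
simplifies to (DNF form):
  $\text{True}$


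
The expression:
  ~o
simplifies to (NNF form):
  ~o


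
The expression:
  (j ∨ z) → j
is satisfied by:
  {j: True, z: False}
  {z: False, j: False}
  {z: True, j: True}


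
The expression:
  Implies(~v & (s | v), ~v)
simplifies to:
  True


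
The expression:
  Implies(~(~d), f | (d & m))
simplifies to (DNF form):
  f | m | ~d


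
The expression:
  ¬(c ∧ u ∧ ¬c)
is always true.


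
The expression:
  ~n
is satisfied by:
  {n: False}


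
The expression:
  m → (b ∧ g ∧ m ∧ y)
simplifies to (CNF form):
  (b ∨ ¬m) ∧ (g ∨ ¬m) ∧ (y ∨ ¬m)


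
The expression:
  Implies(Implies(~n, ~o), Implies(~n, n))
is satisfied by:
  {n: True, o: True}
  {n: True, o: False}
  {o: True, n: False}


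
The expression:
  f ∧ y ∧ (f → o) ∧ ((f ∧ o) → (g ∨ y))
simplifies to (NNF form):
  f ∧ o ∧ y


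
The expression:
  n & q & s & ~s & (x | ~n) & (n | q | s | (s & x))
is never true.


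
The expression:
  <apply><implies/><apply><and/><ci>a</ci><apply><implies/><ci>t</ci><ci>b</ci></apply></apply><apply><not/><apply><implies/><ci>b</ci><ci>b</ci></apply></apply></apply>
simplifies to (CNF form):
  <apply><and/><apply><or/><ci>t</ci><apply><not/><ci>a</ci></apply></apply><apply><or/><apply><not/><ci>a</ci></apply><apply><not/><ci>b</ci></apply></apply></apply>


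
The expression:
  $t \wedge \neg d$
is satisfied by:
  {t: True, d: False}


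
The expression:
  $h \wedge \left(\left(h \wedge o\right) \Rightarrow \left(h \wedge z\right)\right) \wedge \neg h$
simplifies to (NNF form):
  $\text{False}$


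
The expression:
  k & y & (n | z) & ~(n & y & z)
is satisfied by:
  {n: True, y: True, k: True, z: False}
  {z: True, y: True, k: True, n: False}


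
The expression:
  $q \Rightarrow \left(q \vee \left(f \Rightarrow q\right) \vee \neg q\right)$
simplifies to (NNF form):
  $\text{True}$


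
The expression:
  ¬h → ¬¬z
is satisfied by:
  {z: True, h: True}
  {z: True, h: False}
  {h: True, z: False}


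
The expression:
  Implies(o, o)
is always true.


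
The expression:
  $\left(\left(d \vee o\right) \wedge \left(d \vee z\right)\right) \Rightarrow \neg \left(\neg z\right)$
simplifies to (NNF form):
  $z \vee \neg d$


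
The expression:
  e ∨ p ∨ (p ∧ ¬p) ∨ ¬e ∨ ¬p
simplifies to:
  True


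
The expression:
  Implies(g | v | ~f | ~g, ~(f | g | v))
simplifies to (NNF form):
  ~f & ~g & ~v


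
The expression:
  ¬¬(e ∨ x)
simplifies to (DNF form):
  e ∨ x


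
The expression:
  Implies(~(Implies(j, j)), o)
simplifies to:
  True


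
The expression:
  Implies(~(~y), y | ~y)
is always true.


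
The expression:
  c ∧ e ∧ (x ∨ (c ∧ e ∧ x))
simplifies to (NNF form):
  c ∧ e ∧ x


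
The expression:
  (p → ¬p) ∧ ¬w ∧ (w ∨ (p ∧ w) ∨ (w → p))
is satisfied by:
  {p: False, w: False}


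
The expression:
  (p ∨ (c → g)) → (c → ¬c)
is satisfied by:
  {g: False, c: False, p: False}
  {p: True, g: False, c: False}
  {g: True, p: False, c: False}
  {p: True, g: True, c: False}
  {c: True, p: False, g: False}


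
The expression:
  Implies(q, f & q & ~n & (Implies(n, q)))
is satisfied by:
  {f: True, n: False, q: False}
  {n: False, q: False, f: False}
  {f: True, n: True, q: False}
  {n: True, f: False, q: False}
  {q: True, f: True, n: False}


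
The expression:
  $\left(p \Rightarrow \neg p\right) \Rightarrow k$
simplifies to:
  $k \vee p$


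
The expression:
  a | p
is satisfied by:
  {a: True, p: True}
  {a: True, p: False}
  {p: True, a: False}


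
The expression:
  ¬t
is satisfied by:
  {t: False}


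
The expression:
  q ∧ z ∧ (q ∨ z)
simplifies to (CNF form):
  q ∧ z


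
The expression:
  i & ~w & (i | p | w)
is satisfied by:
  {i: True, w: False}


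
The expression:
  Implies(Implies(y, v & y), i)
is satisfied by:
  {i: True, y: True, v: False}
  {i: True, y: False, v: False}
  {i: True, v: True, y: True}
  {i: True, v: True, y: False}
  {y: True, v: False, i: False}


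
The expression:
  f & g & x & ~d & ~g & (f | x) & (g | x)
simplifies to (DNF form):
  False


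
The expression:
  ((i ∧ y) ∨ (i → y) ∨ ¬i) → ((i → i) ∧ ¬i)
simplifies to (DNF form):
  ¬i ∨ ¬y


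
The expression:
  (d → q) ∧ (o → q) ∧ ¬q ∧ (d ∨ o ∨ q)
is never true.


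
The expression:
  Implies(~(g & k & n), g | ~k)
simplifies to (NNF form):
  g | ~k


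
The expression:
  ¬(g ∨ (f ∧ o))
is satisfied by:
  {g: False, o: False, f: False}
  {f: True, g: False, o: False}
  {o: True, g: False, f: False}


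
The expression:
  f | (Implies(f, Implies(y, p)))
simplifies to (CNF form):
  True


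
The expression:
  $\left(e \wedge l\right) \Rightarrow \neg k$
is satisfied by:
  {l: False, k: False, e: False}
  {e: True, l: False, k: False}
  {k: True, l: False, e: False}
  {e: True, k: True, l: False}
  {l: True, e: False, k: False}
  {e: True, l: True, k: False}
  {k: True, l: True, e: False}


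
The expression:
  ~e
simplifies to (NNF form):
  ~e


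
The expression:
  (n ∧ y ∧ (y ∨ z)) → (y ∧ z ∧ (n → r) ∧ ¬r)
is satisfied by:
  {y: False, n: False}
  {n: True, y: False}
  {y: True, n: False}


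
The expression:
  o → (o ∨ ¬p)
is always true.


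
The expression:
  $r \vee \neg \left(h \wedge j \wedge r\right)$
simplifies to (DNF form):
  $\text{True}$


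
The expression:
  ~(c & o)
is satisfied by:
  {c: False, o: False}
  {o: True, c: False}
  {c: True, o: False}


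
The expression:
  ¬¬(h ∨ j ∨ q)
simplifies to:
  h ∨ j ∨ q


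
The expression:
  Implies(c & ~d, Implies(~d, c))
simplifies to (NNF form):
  True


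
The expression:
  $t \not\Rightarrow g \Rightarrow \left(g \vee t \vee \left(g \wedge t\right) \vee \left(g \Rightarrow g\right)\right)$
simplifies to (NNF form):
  $\text{True}$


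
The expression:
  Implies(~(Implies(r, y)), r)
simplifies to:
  True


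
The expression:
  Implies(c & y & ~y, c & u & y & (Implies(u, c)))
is always true.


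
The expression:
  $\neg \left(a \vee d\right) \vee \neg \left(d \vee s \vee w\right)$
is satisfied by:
  {d: False, s: False, a: False, w: False}
  {w: True, d: False, s: False, a: False}
  {s: True, w: False, d: False, a: False}
  {w: True, s: True, d: False, a: False}
  {a: True, w: False, d: False, s: False}


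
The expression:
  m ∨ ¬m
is always true.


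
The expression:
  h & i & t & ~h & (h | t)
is never true.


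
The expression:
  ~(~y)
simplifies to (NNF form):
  y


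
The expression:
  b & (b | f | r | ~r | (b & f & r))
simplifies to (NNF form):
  b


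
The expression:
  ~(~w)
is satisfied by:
  {w: True}


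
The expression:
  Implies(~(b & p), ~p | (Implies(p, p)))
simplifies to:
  True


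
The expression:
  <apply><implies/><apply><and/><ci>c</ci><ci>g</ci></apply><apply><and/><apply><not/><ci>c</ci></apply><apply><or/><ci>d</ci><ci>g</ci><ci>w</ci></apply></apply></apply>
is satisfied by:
  {g: False, c: False}
  {c: True, g: False}
  {g: True, c: False}


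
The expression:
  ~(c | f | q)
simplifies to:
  ~c & ~f & ~q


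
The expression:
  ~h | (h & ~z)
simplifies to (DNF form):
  ~h | ~z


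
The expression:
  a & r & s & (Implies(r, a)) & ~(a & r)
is never true.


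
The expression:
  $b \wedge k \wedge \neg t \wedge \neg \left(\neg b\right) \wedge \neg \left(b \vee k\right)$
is never true.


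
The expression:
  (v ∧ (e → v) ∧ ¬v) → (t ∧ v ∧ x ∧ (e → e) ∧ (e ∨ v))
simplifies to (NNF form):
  True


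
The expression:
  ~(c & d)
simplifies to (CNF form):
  ~c | ~d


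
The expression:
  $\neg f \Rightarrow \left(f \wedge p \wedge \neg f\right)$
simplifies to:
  $f$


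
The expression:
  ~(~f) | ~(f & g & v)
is always true.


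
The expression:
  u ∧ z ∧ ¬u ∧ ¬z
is never true.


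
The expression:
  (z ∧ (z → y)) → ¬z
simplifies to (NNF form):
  ¬y ∨ ¬z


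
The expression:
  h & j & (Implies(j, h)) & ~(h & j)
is never true.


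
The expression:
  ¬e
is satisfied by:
  {e: False}


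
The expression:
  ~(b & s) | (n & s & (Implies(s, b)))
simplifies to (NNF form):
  n | ~b | ~s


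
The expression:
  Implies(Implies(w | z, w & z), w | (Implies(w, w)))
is always true.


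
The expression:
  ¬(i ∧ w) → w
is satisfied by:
  {w: True}


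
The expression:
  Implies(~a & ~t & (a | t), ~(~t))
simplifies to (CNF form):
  True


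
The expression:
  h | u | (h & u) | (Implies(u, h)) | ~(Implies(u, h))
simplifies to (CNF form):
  True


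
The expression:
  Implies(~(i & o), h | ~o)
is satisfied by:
  {i: True, h: True, o: False}
  {i: True, h: False, o: False}
  {h: True, i: False, o: False}
  {i: False, h: False, o: False}
  {i: True, o: True, h: True}
  {i: True, o: True, h: False}
  {o: True, h: True, i: False}


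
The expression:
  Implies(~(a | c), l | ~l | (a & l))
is always true.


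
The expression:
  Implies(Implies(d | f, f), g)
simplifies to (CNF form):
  (d | g) & (g | ~f)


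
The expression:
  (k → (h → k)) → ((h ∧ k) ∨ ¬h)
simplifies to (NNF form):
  k ∨ ¬h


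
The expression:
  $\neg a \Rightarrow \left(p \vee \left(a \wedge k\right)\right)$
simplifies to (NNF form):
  $a \vee p$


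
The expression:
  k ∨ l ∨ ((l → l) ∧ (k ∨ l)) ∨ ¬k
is always true.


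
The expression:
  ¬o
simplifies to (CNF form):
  ¬o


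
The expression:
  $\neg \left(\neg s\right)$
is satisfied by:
  {s: True}


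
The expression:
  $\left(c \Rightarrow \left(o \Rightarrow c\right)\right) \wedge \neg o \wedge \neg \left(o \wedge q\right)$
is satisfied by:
  {o: False}


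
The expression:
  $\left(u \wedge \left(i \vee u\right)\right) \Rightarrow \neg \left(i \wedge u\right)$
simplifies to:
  $\neg i \vee \neg u$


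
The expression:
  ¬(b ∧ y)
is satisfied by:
  {y: False, b: False}
  {b: True, y: False}
  {y: True, b: False}


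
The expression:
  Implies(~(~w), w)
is always true.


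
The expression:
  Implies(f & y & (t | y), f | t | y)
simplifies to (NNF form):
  True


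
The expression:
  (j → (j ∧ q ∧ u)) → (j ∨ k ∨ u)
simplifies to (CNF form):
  j ∨ k ∨ u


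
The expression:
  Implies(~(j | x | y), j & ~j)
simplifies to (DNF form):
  j | x | y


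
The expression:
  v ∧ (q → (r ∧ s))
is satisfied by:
  {s: True, r: True, v: True, q: False}
  {s: True, v: True, r: False, q: False}
  {r: True, v: True, s: False, q: False}
  {v: True, s: False, r: False, q: False}
  {q: True, s: True, r: True, v: True}


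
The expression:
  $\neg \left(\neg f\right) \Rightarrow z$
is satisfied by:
  {z: True, f: False}
  {f: False, z: False}
  {f: True, z: True}


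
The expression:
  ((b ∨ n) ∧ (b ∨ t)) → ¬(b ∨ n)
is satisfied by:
  {t: False, b: False, n: False}
  {n: True, t: False, b: False}
  {t: True, n: False, b: False}


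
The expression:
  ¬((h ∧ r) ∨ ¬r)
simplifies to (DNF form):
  r ∧ ¬h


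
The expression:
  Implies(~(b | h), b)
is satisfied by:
  {b: True, h: True}
  {b: True, h: False}
  {h: True, b: False}


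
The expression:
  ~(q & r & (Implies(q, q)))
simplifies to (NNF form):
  ~q | ~r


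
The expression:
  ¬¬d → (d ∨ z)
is always true.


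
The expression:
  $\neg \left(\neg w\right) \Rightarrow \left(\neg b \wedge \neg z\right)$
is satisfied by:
  {z: False, w: False, b: False}
  {b: True, z: False, w: False}
  {z: True, b: False, w: False}
  {b: True, z: True, w: False}
  {w: True, b: False, z: False}


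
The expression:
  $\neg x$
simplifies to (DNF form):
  $\neg x$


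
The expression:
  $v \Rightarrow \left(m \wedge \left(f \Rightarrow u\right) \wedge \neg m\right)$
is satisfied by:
  {v: False}


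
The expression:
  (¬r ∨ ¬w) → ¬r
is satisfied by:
  {w: True, r: False}
  {r: False, w: False}
  {r: True, w: True}


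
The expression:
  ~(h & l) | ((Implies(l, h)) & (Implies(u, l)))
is always true.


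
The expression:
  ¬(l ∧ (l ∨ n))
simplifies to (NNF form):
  ¬l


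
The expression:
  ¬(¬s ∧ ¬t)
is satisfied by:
  {t: True, s: True}
  {t: True, s: False}
  {s: True, t: False}


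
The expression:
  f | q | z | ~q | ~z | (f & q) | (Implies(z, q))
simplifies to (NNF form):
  True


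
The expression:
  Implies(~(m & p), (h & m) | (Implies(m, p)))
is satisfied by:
  {h: True, p: True, m: False}
  {h: True, m: False, p: False}
  {p: True, m: False, h: False}
  {p: False, m: False, h: False}
  {h: True, p: True, m: True}
  {h: True, m: True, p: False}
  {p: True, m: True, h: False}


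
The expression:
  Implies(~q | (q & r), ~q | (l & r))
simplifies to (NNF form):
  l | ~q | ~r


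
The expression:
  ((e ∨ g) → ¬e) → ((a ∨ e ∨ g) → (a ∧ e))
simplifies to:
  e ∨ (¬a ∧ ¬g)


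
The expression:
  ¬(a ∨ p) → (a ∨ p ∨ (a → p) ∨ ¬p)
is always true.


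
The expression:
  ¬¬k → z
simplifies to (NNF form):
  z ∨ ¬k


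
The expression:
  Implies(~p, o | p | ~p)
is always true.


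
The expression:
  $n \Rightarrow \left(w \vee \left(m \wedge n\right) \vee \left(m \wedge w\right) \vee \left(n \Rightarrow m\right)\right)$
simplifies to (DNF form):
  $m \vee w \vee \neg n$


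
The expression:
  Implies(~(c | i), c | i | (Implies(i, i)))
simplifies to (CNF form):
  True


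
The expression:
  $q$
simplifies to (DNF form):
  $q$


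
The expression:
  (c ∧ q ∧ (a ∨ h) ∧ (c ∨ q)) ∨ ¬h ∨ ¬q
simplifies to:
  c ∨ ¬h ∨ ¬q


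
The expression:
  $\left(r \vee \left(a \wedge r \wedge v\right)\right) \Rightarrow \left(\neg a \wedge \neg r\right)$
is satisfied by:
  {r: False}


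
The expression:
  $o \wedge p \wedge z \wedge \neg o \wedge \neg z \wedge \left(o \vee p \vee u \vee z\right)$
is never true.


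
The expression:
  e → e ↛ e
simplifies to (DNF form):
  ¬e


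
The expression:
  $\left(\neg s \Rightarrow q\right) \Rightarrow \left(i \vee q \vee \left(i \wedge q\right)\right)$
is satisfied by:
  {i: True, q: True, s: False}
  {i: True, s: False, q: False}
  {q: True, s: False, i: False}
  {q: False, s: False, i: False}
  {i: True, q: True, s: True}
  {i: True, s: True, q: False}
  {q: True, s: True, i: False}


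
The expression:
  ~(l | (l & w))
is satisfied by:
  {l: False}


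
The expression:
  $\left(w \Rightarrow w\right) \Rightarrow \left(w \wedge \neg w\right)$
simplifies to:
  $\text{False}$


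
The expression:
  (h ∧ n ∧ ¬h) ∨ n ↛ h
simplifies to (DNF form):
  n ∧ ¬h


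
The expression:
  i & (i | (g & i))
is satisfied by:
  {i: True}


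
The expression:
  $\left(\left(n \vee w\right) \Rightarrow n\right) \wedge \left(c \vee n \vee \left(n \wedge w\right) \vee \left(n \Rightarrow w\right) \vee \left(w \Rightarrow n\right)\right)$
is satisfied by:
  {n: True, w: False}
  {w: False, n: False}
  {w: True, n: True}


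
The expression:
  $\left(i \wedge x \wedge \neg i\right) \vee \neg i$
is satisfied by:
  {i: False}


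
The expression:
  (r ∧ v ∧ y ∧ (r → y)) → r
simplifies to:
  True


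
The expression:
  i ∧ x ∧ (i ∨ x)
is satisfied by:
  {i: True, x: True}


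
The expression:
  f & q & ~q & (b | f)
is never true.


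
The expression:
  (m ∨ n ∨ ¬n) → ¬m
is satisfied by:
  {m: False}


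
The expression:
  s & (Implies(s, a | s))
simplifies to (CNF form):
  s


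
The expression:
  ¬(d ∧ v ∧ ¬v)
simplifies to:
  True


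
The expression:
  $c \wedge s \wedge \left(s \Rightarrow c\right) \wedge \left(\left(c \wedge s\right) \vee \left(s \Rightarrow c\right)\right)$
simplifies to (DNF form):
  $c \wedge s$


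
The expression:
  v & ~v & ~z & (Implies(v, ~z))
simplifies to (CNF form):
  False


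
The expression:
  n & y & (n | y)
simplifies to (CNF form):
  n & y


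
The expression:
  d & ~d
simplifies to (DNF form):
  False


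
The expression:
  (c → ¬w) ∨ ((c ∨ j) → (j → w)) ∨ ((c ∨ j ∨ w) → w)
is always true.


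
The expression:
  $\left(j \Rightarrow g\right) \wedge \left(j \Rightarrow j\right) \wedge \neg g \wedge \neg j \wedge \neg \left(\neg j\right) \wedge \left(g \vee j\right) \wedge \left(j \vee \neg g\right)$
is never true.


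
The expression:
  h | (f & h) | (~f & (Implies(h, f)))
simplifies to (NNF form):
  h | ~f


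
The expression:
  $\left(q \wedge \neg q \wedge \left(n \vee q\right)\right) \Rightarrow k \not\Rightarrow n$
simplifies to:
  $\text{True}$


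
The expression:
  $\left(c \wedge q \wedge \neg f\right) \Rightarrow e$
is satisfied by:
  {e: True, f: True, c: False, q: False}
  {e: True, f: False, c: False, q: False}
  {f: True, e: False, c: False, q: False}
  {e: False, f: False, c: False, q: False}
  {q: True, e: True, f: True, c: False}
  {q: True, e: True, f: False, c: False}
  {q: True, f: True, e: False, c: False}
  {q: True, f: False, e: False, c: False}
  {e: True, c: True, f: True, q: False}
  {e: True, c: True, f: False, q: False}
  {c: True, f: True, e: False, q: False}
  {c: True, e: False, f: False, q: False}
  {q: True, c: True, e: True, f: True}
  {q: True, c: True, e: True, f: False}
  {q: True, c: True, f: True, e: False}


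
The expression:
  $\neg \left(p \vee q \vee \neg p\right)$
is never true.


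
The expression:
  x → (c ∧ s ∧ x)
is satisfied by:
  {s: True, c: True, x: False}
  {s: True, c: False, x: False}
  {c: True, s: False, x: False}
  {s: False, c: False, x: False}
  {x: True, s: True, c: True}


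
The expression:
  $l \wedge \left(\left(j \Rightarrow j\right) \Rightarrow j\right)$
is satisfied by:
  {j: True, l: True}


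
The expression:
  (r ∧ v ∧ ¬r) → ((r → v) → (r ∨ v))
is always true.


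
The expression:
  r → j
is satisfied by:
  {j: True, r: False}
  {r: False, j: False}
  {r: True, j: True}


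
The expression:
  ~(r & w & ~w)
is always true.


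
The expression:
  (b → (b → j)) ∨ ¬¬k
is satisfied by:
  {k: True, j: True, b: False}
  {k: True, j: False, b: False}
  {j: True, k: False, b: False}
  {k: False, j: False, b: False}
  {b: True, k: True, j: True}
  {b: True, k: True, j: False}
  {b: True, j: True, k: False}


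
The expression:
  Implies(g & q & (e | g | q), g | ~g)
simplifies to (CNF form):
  True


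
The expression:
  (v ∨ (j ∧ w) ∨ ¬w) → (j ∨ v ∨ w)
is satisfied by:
  {v: True, w: True, j: True}
  {v: True, w: True, j: False}
  {v: True, j: True, w: False}
  {v: True, j: False, w: False}
  {w: True, j: True, v: False}
  {w: True, j: False, v: False}
  {j: True, w: False, v: False}


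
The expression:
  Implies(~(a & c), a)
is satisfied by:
  {a: True}


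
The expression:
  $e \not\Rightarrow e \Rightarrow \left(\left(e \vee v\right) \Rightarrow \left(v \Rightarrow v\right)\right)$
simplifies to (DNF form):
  $\text{True}$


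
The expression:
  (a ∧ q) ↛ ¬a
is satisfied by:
  {a: True, q: True}


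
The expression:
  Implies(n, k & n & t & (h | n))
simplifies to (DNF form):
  ~n | (k & t)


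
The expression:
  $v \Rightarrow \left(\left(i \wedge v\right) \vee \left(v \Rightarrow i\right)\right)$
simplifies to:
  $i \vee \neg v$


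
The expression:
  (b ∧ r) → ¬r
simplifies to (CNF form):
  ¬b ∨ ¬r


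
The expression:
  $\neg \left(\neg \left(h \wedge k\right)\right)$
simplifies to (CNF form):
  $h \wedge k$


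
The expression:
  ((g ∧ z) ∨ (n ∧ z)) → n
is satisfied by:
  {n: True, g: False, z: False}
  {g: False, z: False, n: False}
  {n: True, z: True, g: False}
  {z: True, g: False, n: False}
  {n: True, g: True, z: False}
  {g: True, n: False, z: False}
  {n: True, z: True, g: True}


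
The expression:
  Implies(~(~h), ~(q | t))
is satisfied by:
  {t: False, h: False, q: False}
  {q: True, t: False, h: False}
  {t: True, q: False, h: False}
  {q: True, t: True, h: False}
  {h: True, q: False, t: False}


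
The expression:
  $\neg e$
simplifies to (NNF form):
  $\neg e$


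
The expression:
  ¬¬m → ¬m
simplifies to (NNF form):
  ¬m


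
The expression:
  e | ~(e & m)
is always true.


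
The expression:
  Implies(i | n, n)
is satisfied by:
  {n: True, i: False}
  {i: False, n: False}
  {i: True, n: True}


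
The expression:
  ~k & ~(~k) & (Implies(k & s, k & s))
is never true.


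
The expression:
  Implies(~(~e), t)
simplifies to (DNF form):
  t | ~e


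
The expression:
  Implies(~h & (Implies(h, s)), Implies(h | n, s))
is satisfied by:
  {s: True, h: True, n: False}
  {s: True, h: False, n: False}
  {h: True, s: False, n: False}
  {s: False, h: False, n: False}
  {s: True, n: True, h: True}
  {s: True, n: True, h: False}
  {n: True, h: True, s: False}


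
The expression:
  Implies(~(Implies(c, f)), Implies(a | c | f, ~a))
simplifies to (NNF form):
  f | ~a | ~c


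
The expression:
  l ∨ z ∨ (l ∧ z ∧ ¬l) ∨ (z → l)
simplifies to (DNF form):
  True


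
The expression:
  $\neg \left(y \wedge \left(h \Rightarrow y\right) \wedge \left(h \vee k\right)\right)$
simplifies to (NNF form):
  $\left(\neg h \wedge \neg k\right) \vee \neg y$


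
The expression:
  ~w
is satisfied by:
  {w: False}


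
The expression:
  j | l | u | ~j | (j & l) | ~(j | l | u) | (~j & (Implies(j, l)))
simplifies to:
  True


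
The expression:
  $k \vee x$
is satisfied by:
  {x: True, k: True}
  {x: True, k: False}
  {k: True, x: False}


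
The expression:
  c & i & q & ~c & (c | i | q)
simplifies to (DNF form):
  False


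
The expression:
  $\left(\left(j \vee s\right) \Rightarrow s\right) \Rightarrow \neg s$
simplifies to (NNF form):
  $\neg s$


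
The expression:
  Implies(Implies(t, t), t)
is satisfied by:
  {t: True}


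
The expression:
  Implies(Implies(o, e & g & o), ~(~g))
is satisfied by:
  {o: True, g: True}
  {o: True, g: False}
  {g: True, o: False}


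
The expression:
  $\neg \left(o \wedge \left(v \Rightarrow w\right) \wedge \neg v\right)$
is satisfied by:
  {v: True, o: False}
  {o: False, v: False}
  {o: True, v: True}


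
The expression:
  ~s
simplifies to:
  ~s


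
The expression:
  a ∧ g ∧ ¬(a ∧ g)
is never true.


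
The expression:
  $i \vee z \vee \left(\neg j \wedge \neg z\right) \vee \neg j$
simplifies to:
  $i \vee z \vee \neg j$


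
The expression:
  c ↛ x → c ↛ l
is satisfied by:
  {x: True, l: False, c: False}
  {l: False, c: False, x: False}
  {x: True, c: True, l: False}
  {c: True, l: False, x: False}
  {x: True, l: True, c: False}
  {l: True, x: False, c: False}
  {x: True, c: True, l: True}


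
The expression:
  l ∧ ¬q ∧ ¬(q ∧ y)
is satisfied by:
  {l: True, q: False}


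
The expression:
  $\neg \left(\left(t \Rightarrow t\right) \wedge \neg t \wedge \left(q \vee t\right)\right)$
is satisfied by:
  {t: True, q: False}
  {q: False, t: False}
  {q: True, t: True}


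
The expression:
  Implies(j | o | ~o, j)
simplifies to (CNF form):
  j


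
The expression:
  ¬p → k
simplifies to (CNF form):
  k ∨ p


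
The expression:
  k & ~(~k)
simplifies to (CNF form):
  k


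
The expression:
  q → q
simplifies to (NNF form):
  True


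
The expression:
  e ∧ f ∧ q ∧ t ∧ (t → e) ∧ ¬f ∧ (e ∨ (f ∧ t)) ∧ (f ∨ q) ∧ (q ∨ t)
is never true.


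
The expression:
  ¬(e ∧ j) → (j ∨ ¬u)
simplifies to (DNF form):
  j ∨ ¬u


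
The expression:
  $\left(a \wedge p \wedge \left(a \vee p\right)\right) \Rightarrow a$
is always true.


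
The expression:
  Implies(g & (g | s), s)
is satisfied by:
  {s: True, g: False}
  {g: False, s: False}
  {g: True, s: True}


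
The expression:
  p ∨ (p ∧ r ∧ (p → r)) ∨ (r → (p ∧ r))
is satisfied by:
  {p: True, r: False}
  {r: False, p: False}
  {r: True, p: True}


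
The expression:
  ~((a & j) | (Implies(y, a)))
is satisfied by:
  {y: True, a: False}


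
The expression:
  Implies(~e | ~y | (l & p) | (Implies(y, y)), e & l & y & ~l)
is never true.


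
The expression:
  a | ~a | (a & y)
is always true.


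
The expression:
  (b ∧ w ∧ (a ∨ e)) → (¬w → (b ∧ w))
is always true.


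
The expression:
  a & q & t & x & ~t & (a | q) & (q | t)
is never true.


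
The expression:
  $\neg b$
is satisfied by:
  {b: False}


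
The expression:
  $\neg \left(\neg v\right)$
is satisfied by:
  {v: True}


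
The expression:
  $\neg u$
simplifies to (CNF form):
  $\neg u$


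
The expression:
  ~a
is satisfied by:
  {a: False}


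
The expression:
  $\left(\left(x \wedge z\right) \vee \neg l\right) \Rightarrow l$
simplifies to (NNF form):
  $l$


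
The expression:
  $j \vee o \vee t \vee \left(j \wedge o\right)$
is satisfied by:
  {j: True, t: True, o: True}
  {j: True, t: True, o: False}
  {j: True, o: True, t: False}
  {j: True, o: False, t: False}
  {t: True, o: True, j: False}
  {t: True, o: False, j: False}
  {o: True, t: False, j: False}


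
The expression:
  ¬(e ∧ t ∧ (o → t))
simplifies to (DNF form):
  ¬e ∨ ¬t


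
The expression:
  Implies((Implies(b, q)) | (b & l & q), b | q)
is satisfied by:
  {b: True, q: True}
  {b: True, q: False}
  {q: True, b: False}


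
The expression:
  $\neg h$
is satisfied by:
  {h: False}


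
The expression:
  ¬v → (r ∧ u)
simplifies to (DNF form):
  v ∨ (r ∧ u)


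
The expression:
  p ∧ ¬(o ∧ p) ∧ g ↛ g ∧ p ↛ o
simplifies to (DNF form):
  False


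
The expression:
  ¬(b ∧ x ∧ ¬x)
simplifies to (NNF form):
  True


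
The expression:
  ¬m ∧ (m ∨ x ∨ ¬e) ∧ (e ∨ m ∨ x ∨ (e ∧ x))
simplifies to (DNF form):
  x ∧ ¬m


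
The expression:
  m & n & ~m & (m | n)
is never true.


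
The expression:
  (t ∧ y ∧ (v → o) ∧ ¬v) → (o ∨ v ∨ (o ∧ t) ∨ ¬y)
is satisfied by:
  {v: True, o: True, t: False, y: False}
  {v: True, t: False, o: False, y: False}
  {o: True, v: False, t: False, y: False}
  {v: False, t: False, o: False, y: False}
  {y: True, v: True, o: True, t: False}
  {y: True, v: True, t: False, o: False}
  {y: True, o: True, v: False, t: False}
  {y: True, v: False, t: False, o: False}
  {v: True, t: True, o: True, y: False}
  {v: True, t: True, y: False, o: False}
  {t: True, o: True, y: False, v: False}
  {t: True, y: False, o: False, v: False}
  {v: True, t: True, y: True, o: True}
  {v: True, t: True, y: True, o: False}
  {t: True, y: True, o: True, v: False}


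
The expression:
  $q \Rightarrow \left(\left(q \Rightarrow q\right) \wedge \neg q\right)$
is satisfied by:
  {q: False}


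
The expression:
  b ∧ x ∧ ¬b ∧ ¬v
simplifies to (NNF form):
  False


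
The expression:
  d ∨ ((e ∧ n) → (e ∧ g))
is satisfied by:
  {d: True, g: True, e: False, n: False}
  {d: True, e: False, g: False, n: False}
  {g: True, d: False, e: False, n: False}
  {d: False, e: False, g: False, n: False}
  {n: True, d: True, g: True, e: False}
  {n: True, d: True, e: False, g: False}
  {n: True, g: True, d: False, e: False}
  {n: True, d: False, e: False, g: False}
  {d: True, e: True, g: True, n: False}
  {d: True, e: True, n: False, g: False}
  {e: True, g: True, n: False, d: False}
  {e: True, n: False, g: False, d: False}
  {d: True, e: True, n: True, g: True}
  {d: True, e: True, n: True, g: False}
  {e: True, n: True, g: True, d: False}


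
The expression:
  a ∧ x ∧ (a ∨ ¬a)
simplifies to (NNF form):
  a ∧ x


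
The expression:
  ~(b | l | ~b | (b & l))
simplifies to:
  False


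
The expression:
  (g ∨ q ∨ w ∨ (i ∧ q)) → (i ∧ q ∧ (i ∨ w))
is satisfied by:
  {q: True, i: True, w: False, g: False}
  {q: True, g: True, i: True, w: False}
  {q: True, w: True, i: True, g: False}
  {q: True, g: True, w: True, i: True}
  {i: True, g: False, w: False, q: False}
  {g: False, i: False, w: False, q: False}


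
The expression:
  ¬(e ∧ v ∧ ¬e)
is always true.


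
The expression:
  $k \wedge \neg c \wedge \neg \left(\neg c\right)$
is never true.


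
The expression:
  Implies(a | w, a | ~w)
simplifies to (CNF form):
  a | ~w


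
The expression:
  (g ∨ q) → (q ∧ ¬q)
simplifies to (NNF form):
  ¬g ∧ ¬q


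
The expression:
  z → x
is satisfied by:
  {x: True, z: False}
  {z: False, x: False}
  {z: True, x: True}


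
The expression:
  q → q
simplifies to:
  True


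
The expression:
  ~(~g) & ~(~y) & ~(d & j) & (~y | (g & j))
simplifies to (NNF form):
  g & j & y & ~d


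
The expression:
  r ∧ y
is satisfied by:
  {r: True, y: True}


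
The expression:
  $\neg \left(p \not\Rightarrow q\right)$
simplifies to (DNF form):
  $q \vee \neg p$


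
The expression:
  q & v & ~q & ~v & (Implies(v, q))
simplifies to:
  False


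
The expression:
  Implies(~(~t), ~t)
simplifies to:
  ~t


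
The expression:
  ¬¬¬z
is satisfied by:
  {z: False}


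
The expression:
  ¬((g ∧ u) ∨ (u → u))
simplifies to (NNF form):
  False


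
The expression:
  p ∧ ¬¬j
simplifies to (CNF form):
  j ∧ p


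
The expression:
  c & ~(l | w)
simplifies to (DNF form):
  c & ~l & ~w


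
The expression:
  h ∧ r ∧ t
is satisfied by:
  {t: True, h: True, r: True}


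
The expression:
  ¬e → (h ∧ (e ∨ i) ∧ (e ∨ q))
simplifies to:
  e ∨ (h ∧ i ∧ q)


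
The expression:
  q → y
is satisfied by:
  {y: True, q: False}
  {q: False, y: False}
  {q: True, y: True}


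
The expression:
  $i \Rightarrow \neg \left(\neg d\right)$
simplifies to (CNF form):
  $d \vee \neg i$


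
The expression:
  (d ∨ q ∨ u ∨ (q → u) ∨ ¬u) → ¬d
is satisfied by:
  {d: False}


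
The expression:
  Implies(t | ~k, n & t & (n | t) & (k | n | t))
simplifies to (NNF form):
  (n & t) | (k & ~t)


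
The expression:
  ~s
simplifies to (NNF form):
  ~s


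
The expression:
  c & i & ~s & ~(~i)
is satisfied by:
  {i: True, c: True, s: False}
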